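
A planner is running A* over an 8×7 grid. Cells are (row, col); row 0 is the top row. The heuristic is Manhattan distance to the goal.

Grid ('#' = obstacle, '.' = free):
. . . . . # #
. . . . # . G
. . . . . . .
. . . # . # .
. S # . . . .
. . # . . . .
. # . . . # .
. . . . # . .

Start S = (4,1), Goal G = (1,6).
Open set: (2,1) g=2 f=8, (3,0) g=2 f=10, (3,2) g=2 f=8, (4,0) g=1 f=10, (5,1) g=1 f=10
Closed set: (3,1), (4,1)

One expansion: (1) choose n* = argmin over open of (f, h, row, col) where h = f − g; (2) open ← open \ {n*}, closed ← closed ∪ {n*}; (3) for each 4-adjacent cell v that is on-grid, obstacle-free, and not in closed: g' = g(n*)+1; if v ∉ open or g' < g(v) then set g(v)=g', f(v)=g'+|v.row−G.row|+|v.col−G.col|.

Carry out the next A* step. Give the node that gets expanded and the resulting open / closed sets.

expanded=(2,1); open=[(1,1) g=3 f=8, (2,0) g=3 f=10, (2,2) g=3 f=8, (3,0) g=2 f=10, (3,2) g=2 f=8, (4,0) g=1 f=10, (5,1) g=1 f=10]; closed=[(2,1), (3,1), (4,1)]

step 1: expand (2,1) (f=8, h=6) → closed; open now [(1,1) g=3 f=8, (2,0) g=3 f=10, (2,2) g=3 f=8, (3,0) g=2 f=10, (3,2) g=2 f=8, (4,0) g=1 f=10, (5,1) g=1 f=10]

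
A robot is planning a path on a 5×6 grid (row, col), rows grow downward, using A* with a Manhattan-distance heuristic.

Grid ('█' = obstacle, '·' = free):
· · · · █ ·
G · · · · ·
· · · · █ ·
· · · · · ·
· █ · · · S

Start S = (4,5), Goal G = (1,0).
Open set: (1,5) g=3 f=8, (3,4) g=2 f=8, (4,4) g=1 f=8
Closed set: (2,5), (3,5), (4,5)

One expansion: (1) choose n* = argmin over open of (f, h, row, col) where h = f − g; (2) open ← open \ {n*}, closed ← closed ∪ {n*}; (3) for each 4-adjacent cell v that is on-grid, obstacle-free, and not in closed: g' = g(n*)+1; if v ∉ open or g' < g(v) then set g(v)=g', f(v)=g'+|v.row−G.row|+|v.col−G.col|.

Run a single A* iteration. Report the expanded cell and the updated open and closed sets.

step 1: expand (1,5) (f=8, h=5) → closed; open now [(0,5) g=4 f=10, (1,4) g=4 f=8, (3,4) g=2 f=8, (4,4) g=1 f=8]

expanded=(1,5); open=[(0,5) g=4 f=10, (1,4) g=4 f=8, (3,4) g=2 f=8, (4,4) g=1 f=8]; closed=[(1,5), (2,5), (3,5), (4,5)]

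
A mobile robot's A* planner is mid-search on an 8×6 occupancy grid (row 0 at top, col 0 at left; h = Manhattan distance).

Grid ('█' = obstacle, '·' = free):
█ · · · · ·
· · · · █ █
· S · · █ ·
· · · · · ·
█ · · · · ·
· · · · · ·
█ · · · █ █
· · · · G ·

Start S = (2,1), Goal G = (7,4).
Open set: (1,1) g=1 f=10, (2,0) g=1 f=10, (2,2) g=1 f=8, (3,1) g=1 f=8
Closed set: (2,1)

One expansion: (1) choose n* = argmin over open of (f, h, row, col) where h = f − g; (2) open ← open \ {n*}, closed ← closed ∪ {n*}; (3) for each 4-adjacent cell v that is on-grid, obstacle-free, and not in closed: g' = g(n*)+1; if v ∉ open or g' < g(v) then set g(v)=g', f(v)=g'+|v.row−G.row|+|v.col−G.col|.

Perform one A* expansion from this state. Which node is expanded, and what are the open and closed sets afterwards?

expanded=(2,2); open=[(1,1) g=1 f=10, (1,2) g=2 f=10, (2,0) g=1 f=10, (2,3) g=2 f=8, (3,1) g=1 f=8, (3,2) g=2 f=8]; closed=[(2,1), (2,2)]

step 1: expand (2,2) (f=8, h=7) → closed; open now [(1,1) g=1 f=10, (1,2) g=2 f=10, (2,0) g=1 f=10, (2,3) g=2 f=8, (3,1) g=1 f=8, (3,2) g=2 f=8]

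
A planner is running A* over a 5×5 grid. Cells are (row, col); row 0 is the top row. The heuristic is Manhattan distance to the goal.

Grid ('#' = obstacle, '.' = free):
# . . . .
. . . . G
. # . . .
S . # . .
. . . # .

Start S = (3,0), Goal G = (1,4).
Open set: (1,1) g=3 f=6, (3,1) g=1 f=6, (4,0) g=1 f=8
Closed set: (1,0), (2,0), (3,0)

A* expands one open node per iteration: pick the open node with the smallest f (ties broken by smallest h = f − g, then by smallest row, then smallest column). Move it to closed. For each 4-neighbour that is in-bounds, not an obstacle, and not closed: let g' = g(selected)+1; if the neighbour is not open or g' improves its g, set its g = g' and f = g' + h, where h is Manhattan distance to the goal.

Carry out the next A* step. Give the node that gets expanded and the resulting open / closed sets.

expanded=(1,1); open=[(0,1) g=4 f=8, (1,2) g=4 f=6, (3,1) g=1 f=6, (4,0) g=1 f=8]; closed=[(1,0), (1,1), (2,0), (3,0)]

step 1: expand (1,1) (f=6, h=3) → closed; open now [(0,1) g=4 f=8, (1,2) g=4 f=6, (3,1) g=1 f=6, (4,0) g=1 f=8]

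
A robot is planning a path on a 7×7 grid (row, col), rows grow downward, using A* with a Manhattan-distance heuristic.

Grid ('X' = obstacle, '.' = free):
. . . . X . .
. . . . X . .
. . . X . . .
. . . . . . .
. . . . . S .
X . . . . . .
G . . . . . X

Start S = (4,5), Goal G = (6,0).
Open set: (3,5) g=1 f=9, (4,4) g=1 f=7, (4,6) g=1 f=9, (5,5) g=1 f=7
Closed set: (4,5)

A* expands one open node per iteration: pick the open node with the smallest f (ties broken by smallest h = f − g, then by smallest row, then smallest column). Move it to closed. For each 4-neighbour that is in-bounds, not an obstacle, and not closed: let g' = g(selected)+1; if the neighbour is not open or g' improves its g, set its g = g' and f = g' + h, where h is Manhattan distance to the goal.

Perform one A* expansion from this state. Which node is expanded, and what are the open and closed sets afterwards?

expanded=(4,4); open=[(3,4) g=2 f=9, (3,5) g=1 f=9, (4,3) g=2 f=7, (4,6) g=1 f=9, (5,4) g=2 f=7, (5,5) g=1 f=7]; closed=[(4,4), (4,5)]

step 1: expand (4,4) (f=7, h=6) → closed; open now [(3,4) g=2 f=9, (3,5) g=1 f=9, (4,3) g=2 f=7, (4,6) g=1 f=9, (5,4) g=2 f=7, (5,5) g=1 f=7]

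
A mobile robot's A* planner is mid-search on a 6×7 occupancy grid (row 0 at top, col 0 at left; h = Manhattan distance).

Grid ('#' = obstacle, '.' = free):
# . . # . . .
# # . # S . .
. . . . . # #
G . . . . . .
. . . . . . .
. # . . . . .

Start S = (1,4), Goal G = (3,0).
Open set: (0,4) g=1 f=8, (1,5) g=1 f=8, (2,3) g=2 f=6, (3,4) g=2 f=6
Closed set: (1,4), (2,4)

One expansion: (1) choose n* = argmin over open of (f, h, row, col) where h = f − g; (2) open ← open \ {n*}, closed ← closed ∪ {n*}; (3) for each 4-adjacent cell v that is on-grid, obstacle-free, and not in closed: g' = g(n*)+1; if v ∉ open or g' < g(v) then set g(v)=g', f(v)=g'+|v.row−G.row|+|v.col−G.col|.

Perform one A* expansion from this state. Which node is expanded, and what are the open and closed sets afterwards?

expanded=(2,3); open=[(0,4) g=1 f=8, (1,5) g=1 f=8, (2,2) g=3 f=6, (3,3) g=3 f=6, (3,4) g=2 f=6]; closed=[(1,4), (2,3), (2,4)]

step 1: expand (2,3) (f=6, h=4) → closed; open now [(0,4) g=1 f=8, (1,5) g=1 f=8, (2,2) g=3 f=6, (3,3) g=3 f=6, (3,4) g=2 f=6]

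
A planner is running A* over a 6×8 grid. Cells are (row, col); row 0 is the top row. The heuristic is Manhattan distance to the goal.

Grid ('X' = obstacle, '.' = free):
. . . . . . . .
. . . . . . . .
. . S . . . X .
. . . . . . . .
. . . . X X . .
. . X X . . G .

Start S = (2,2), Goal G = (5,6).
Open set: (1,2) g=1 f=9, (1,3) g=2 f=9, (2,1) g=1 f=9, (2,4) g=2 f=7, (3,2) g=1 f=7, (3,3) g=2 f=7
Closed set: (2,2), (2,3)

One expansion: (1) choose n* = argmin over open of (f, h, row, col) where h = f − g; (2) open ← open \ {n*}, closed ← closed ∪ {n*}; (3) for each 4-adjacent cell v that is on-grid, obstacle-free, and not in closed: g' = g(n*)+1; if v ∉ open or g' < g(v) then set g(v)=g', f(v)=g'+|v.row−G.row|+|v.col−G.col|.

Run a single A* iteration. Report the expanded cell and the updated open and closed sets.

expanded=(2,4); open=[(1,2) g=1 f=9, (1,3) g=2 f=9, (1,4) g=3 f=9, (2,1) g=1 f=9, (2,5) g=3 f=7, (3,2) g=1 f=7, (3,3) g=2 f=7, (3,4) g=3 f=7]; closed=[(2,2), (2,3), (2,4)]

step 1: expand (2,4) (f=7, h=5) → closed; open now [(1,2) g=1 f=9, (1,3) g=2 f=9, (1,4) g=3 f=9, (2,1) g=1 f=9, (2,5) g=3 f=7, (3,2) g=1 f=7, (3,3) g=2 f=7, (3,4) g=3 f=7]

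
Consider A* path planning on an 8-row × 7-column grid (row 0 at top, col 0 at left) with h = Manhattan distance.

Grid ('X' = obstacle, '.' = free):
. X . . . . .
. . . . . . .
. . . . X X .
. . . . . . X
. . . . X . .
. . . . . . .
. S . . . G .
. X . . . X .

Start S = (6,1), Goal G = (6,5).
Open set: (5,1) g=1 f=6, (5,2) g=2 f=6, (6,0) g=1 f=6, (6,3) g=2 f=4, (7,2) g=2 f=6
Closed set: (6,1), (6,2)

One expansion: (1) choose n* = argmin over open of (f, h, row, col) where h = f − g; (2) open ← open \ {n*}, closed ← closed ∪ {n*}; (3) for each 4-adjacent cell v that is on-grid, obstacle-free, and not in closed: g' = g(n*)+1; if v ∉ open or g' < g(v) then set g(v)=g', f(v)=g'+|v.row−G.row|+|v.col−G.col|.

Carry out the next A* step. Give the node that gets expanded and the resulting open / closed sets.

step 1: expand (6,3) (f=4, h=2) → closed; open now [(5,1) g=1 f=6, (5,2) g=2 f=6, (5,3) g=3 f=6, (6,0) g=1 f=6, (6,4) g=3 f=4, (7,2) g=2 f=6, (7,3) g=3 f=6]

expanded=(6,3); open=[(5,1) g=1 f=6, (5,2) g=2 f=6, (5,3) g=3 f=6, (6,0) g=1 f=6, (6,4) g=3 f=4, (7,2) g=2 f=6, (7,3) g=3 f=6]; closed=[(6,1), (6,2), (6,3)]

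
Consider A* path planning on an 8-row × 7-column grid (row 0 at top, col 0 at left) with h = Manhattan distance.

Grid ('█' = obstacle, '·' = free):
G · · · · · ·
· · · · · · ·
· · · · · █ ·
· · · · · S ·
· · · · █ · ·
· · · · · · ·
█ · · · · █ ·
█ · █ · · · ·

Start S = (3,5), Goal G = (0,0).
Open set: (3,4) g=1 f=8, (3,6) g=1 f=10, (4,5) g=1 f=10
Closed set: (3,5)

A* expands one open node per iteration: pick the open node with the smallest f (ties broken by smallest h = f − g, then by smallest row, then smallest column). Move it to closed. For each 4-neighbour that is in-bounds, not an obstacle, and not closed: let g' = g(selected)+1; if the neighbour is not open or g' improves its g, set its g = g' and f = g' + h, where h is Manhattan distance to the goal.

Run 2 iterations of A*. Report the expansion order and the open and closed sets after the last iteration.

order=[(3,4) → (2,4)]; open=[(1,4) g=3 f=8, (2,3) g=3 f=8, (3,3) g=2 f=8, (3,6) g=1 f=10, (4,5) g=1 f=10]; closed=[(2,4), (3,4), (3,5)]

step 1: expand (3,4) (f=8, h=7) → closed; open now [(2,4) g=2 f=8, (3,3) g=2 f=8, (3,6) g=1 f=10, (4,5) g=1 f=10]
step 2: expand (2,4) (f=8, h=6) → closed; open now [(1,4) g=3 f=8, (2,3) g=3 f=8, (3,3) g=2 f=8, (3,6) g=1 f=10, (4,5) g=1 f=10]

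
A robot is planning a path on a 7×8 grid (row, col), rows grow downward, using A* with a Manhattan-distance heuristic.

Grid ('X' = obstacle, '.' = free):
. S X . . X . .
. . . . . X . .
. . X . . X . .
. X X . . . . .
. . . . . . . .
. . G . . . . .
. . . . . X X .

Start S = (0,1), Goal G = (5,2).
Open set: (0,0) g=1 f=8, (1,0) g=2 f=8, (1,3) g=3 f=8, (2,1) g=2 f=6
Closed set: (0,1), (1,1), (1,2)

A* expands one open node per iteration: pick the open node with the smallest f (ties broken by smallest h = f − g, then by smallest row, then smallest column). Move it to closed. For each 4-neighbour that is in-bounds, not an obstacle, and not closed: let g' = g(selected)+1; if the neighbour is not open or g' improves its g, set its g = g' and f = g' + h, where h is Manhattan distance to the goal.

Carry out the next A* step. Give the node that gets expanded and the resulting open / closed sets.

expanded=(2,1); open=[(0,0) g=1 f=8, (1,0) g=2 f=8, (1,3) g=3 f=8, (2,0) g=3 f=8]; closed=[(0,1), (1,1), (1,2), (2,1)]

step 1: expand (2,1) (f=6, h=4) → closed; open now [(0,0) g=1 f=8, (1,0) g=2 f=8, (1,3) g=3 f=8, (2,0) g=3 f=8]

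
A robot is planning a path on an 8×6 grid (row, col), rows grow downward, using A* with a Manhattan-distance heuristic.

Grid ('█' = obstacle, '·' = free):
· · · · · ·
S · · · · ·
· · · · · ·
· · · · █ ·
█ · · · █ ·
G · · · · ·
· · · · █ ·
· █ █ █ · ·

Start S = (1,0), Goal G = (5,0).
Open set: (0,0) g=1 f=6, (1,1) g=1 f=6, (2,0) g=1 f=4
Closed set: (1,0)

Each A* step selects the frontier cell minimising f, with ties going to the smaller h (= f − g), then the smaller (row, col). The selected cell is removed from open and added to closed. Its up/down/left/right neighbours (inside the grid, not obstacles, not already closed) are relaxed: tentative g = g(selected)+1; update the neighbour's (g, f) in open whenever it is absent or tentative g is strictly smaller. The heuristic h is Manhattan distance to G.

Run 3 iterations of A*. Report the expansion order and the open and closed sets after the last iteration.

order=[(2,0) → (3,0) → (3,1)]; open=[(0,0) g=1 f=6, (1,1) g=1 f=6, (2,1) g=2 f=6, (3,2) g=4 f=8, (4,1) g=4 f=6]; closed=[(1,0), (2,0), (3,0), (3,1)]

step 1: expand (2,0) (f=4, h=3) → closed; open now [(0,0) g=1 f=6, (1,1) g=1 f=6, (2,1) g=2 f=6, (3,0) g=2 f=4]
step 2: expand (3,0) (f=4, h=2) → closed; open now [(0,0) g=1 f=6, (1,1) g=1 f=6, (2,1) g=2 f=6, (3,1) g=3 f=6]
step 3: expand (3,1) (f=6, h=3) → closed; open now [(0,0) g=1 f=6, (1,1) g=1 f=6, (2,1) g=2 f=6, (3,2) g=4 f=8, (4,1) g=4 f=6]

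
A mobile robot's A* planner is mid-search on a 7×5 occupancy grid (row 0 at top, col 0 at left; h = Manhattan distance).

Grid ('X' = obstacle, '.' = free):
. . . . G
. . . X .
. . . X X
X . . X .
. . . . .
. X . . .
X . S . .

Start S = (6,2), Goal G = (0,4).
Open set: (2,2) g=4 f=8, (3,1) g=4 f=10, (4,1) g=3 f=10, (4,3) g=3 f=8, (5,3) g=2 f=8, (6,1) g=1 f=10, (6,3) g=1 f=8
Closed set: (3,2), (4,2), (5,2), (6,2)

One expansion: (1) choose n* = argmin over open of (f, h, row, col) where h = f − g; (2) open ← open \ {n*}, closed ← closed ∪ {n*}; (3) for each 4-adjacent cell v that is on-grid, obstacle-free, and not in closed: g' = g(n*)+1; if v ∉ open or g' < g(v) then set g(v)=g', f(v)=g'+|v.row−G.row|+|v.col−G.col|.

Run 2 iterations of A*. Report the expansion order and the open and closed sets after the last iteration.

step 1: expand (2,2) (f=8, h=4) → closed; open now [(1,2) g=5 f=8, (2,1) g=5 f=10, (3,1) g=4 f=10, (4,1) g=3 f=10, (4,3) g=3 f=8, (5,3) g=2 f=8, (6,1) g=1 f=10, (6,3) g=1 f=8]
step 2: expand (1,2) (f=8, h=3) → closed; open now [(0,2) g=6 f=8, (1,1) g=6 f=10, (2,1) g=5 f=10, (3,1) g=4 f=10, (4,1) g=3 f=10, (4,3) g=3 f=8, (5,3) g=2 f=8, (6,1) g=1 f=10, (6,3) g=1 f=8]

order=[(2,2) → (1,2)]; open=[(0,2) g=6 f=8, (1,1) g=6 f=10, (2,1) g=5 f=10, (3,1) g=4 f=10, (4,1) g=3 f=10, (4,3) g=3 f=8, (5,3) g=2 f=8, (6,1) g=1 f=10, (6,3) g=1 f=8]; closed=[(1,2), (2,2), (3,2), (4,2), (5,2), (6,2)]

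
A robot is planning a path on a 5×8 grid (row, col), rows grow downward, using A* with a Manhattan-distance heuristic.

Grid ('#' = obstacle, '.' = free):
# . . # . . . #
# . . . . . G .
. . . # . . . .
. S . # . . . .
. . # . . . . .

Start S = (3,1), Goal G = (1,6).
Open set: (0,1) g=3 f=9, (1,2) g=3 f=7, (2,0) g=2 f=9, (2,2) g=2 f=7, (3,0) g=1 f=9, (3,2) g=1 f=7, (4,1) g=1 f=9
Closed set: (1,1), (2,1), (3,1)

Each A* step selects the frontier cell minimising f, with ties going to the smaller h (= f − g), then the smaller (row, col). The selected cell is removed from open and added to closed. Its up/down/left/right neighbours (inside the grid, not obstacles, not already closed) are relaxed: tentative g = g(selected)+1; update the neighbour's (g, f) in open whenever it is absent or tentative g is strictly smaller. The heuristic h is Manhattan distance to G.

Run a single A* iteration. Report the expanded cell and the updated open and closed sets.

expanded=(1,2); open=[(0,1) g=3 f=9, (0,2) g=4 f=9, (1,3) g=4 f=7, (2,0) g=2 f=9, (2,2) g=2 f=7, (3,0) g=1 f=9, (3,2) g=1 f=7, (4,1) g=1 f=9]; closed=[(1,1), (1,2), (2,1), (3,1)]

step 1: expand (1,2) (f=7, h=4) → closed; open now [(0,1) g=3 f=9, (0,2) g=4 f=9, (1,3) g=4 f=7, (2,0) g=2 f=9, (2,2) g=2 f=7, (3,0) g=1 f=9, (3,2) g=1 f=7, (4,1) g=1 f=9]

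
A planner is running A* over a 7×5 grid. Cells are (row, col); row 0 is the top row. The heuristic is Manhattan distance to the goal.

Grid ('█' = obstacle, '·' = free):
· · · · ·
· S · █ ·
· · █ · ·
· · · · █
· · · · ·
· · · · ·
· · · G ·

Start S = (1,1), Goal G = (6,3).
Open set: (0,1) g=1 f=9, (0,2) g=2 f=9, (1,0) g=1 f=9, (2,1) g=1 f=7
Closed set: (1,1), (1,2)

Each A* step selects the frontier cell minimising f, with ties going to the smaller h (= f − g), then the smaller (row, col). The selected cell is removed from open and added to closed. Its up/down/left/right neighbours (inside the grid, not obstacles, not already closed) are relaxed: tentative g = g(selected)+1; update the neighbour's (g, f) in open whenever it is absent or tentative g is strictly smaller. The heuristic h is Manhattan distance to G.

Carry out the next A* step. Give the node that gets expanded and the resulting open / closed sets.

expanded=(2,1); open=[(0,1) g=1 f=9, (0,2) g=2 f=9, (1,0) g=1 f=9, (2,0) g=2 f=9, (3,1) g=2 f=7]; closed=[(1,1), (1,2), (2,1)]

step 1: expand (2,1) (f=7, h=6) → closed; open now [(0,1) g=1 f=9, (0,2) g=2 f=9, (1,0) g=1 f=9, (2,0) g=2 f=9, (3,1) g=2 f=7]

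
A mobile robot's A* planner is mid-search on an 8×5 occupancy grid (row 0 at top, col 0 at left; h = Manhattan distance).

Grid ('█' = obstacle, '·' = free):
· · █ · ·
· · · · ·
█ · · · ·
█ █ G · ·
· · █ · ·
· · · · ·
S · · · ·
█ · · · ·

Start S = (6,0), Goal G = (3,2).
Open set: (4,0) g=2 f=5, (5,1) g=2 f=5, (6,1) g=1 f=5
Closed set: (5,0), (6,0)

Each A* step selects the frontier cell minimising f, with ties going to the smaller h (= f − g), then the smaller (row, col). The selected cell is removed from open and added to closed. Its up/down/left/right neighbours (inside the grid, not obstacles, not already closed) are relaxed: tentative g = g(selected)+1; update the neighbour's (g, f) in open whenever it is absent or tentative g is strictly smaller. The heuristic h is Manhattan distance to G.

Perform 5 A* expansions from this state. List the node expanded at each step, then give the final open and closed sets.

order=[(4,0) → (4,1) → (5,1) → (5,2) → (6,1)]; open=[(5,3) g=4 f=7, (6,2) g=2 f=5, (7,1) g=2 f=7]; closed=[(4,0), (4,1), (5,0), (5,1), (5,2), (6,0), (6,1)]

step 1: expand (4,0) (f=5, h=3) → closed; open now [(4,1) g=3 f=5, (5,1) g=2 f=5, (6,1) g=1 f=5]
step 2: expand (4,1) (f=5, h=2) → closed; open now [(5,1) g=2 f=5, (6,1) g=1 f=5]
step 3: expand (5,1) (f=5, h=3) → closed; open now [(5,2) g=3 f=5, (6,1) g=1 f=5]
step 4: expand (5,2) (f=5, h=2) → closed; open now [(5,3) g=4 f=7, (6,1) g=1 f=5, (6,2) g=4 f=7]
step 5: expand (6,1) (f=5, h=4) → closed; open now [(5,3) g=4 f=7, (6,2) g=2 f=5, (7,1) g=2 f=7]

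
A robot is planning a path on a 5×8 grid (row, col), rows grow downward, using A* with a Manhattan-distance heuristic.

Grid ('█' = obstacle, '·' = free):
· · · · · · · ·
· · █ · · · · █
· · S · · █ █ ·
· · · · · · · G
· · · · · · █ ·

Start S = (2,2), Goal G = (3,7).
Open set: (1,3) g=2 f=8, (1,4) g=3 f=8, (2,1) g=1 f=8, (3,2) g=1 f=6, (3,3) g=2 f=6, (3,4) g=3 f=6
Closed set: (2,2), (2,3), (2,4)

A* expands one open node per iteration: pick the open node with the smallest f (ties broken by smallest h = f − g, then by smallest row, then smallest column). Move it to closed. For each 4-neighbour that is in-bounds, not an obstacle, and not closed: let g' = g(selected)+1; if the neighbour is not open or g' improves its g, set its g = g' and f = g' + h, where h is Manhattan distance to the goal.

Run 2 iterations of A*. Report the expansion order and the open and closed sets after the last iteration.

order=[(3,4) → (3,5)]; open=[(1,3) g=2 f=8, (1,4) g=3 f=8, (2,1) g=1 f=8, (3,2) g=1 f=6, (3,3) g=2 f=6, (3,6) g=5 f=6, (4,4) g=4 f=8, (4,5) g=5 f=8]; closed=[(2,2), (2,3), (2,4), (3,4), (3,5)]

step 1: expand (3,4) (f=6, h=3) → closed; open now [(1,3) g=2 f=8, (1,4) g=3 f=8, (2,1) g=1 f=8, (3,2) g=1 f=6, (3,3) g=2 f=6, (3,5) g=4 f=6, (4,4) g=4 f=8]
step 2: expand (3,5) (f=6, h=2) → closed; open now [(1,3) g=2 f=8, (1,4) g=3 f=8, (2,1) g=1 f=8, (3,2) g=1 f=6, (3,3) g=2 f=6, (3,6) g=5 f=6, (4,4) g=4 f=8, (4,5) g=5 f=8]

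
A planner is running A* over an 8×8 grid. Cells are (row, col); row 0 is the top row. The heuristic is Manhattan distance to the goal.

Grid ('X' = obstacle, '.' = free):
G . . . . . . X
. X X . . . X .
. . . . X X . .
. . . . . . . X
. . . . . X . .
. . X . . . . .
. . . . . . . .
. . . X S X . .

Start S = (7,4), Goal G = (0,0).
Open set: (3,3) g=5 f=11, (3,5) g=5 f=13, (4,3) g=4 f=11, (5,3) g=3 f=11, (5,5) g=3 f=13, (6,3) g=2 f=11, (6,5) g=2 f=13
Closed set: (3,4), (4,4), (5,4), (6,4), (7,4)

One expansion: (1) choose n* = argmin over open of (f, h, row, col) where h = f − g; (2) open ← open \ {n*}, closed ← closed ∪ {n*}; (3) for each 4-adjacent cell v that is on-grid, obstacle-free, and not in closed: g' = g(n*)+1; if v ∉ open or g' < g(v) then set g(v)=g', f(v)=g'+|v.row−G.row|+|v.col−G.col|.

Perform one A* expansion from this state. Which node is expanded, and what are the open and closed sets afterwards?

step 1: expand (3,3) (f=11, h=6) → closed; open now [(2,3) g=6 f=11, (3,2) g=6 f=11, (3,5) g=5 f=13, (4,3) g=4 f=11, (5,3) g=3 f=11, (5,5) g=3 f=13, (6,3) g=2 f=11, (6,5) g=2 f=13]

expanded=(3,3); open=[(2,3) g=6 f=11, (3,2) g=6 f=11, (3,5) g=5 f=13, (4,3) g=4 f=11, (5,3) g=3 f=11, (5,5) g=3 f=13, (6,3) g=2 f=11, (6,5) g=2 f=13]; closed=[(3,3), (3,4), (4,4), (5,4), (6,4), (7,4)]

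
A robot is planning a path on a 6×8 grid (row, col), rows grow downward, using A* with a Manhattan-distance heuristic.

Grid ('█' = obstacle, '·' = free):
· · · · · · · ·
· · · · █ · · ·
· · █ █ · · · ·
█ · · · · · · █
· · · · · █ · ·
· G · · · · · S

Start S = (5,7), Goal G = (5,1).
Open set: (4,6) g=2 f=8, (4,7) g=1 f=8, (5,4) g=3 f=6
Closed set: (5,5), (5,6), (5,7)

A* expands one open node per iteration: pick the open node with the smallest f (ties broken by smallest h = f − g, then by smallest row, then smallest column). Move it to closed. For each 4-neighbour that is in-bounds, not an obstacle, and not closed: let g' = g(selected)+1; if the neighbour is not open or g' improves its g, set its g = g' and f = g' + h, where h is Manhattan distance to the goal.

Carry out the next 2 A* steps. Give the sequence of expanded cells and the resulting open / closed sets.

step 1: expand (5,4) (f=6, h=3) → closed; open now [(4,4) g=4 f=8, (4,6) g=2 f=8, (4,7) g=1 f=8, (5,3) g=4 f=6]
step 2: expand (5,3) (f=6, h=2) → closed; open now [(4,3) g=5 f=8, (4,4) g=4 f=8, (4,6) g=2 f=8, (4,7) g=1 f=8, (5,2) g=5 f=6]

order=[(5,4) → (5,3)]; open=[(4,3) g=5 f=8, (4,4) g=4 f=8, (4,6) g=2 f=8, (4,7) g=1 f=8, (5,2) g=5 f=6]; closed=[(5,3), (5,4), (5,5), (5,6), (5,7)]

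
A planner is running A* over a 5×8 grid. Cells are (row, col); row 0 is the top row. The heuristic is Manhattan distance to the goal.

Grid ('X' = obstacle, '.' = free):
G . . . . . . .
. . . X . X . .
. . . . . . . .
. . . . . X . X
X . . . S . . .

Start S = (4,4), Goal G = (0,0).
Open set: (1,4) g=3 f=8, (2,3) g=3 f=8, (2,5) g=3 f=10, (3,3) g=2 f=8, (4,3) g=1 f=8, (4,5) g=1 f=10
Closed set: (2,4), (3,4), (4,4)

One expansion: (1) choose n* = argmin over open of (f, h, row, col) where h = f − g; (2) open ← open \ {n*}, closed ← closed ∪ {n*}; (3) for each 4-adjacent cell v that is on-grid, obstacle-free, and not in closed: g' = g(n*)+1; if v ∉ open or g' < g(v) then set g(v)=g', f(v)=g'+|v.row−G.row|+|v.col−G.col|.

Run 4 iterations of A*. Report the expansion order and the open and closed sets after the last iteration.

order=[(1,4) → (0,4) → (0,3) → (0,2)]; open=[(0,1) g=7 f=8, (0,5) g=5 f=10, (1,2) g=7 f=10, (2,3) g=3 f=8, (2,5) g=3 f=10, (3,3) g=2 f=8, (4,3) g=1 f=8, (4,5) g=1 f=10]; closed=[(0,2), (0,3), (0,4), (1,4), (2,4), (3,4), (4,4)]

step 1: expand (1,4) (f=8, h=5) → closed; open now [(0,4) g=4 f=8, (2,3) g=3 f=8, (2,5) g=3 f=10, (3,3) g=2 f=8, (4,3) g=1 f=8, (4,5) g=1 f=10]
step 2: expand (0,4) (f=8, h=4) → closed; open now [(0,3) g=5 f=8, (0,5) g=5 f=10, (2,3) g=3 f=8, (2,5) g=3 f=10, (3,3) g=2 f=8, (4,3) g=1 f=8, (4,5) g=1 f=10]
step 3: expand (0,3) (f=8, h=3) → closed; open now [(0,2) g=6 f=8, (0,5) g=5 f=10, (2,3) g=3 f=8, (2,5) g=3 f=10, (3,3) g=2 f=8, (4,3) g=1 f=8, (4,5) g=1 f=10]
step 4: expand (0,2) (f=8, h=2) → closed; open now [(0,1) g=7 f=8, (0,5) g=5 f=10, (1,2) g=7 f=10, (2,3) g=3 f=8, (2,5) g=3 f=10, (3,3) g=2 f=8, (4,3) g=1 f=8, (4,5) g=1 f=10]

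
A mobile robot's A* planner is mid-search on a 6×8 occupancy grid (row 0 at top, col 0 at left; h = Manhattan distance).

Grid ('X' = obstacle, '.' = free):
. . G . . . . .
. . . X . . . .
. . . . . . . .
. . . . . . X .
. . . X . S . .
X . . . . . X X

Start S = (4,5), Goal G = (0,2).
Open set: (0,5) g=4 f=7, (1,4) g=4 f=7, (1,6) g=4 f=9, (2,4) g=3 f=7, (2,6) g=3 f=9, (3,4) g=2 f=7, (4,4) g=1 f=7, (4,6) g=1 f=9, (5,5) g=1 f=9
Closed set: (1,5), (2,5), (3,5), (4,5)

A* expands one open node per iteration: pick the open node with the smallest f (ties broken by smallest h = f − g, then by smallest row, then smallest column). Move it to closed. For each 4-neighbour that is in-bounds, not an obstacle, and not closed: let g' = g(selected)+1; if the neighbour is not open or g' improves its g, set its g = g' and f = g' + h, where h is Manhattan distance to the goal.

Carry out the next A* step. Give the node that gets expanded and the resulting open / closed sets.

step 1: expand (0,5) (f=7, h=3) → closed; open now [(0,4) g=5 f=7, (0,6) g=5 f=9, (1,4) g=4 f=7, (1,6) g=4 f=9, (2,4) g=3 f=7, (2,6) g=3 f=9, (3,4) g=2 f=7, (4,4) g=1 f=7, (4,6) g=1 f=9, (5,5) g=1 f=9]

expanded=(0,5); open=[(0,4) g=5 f=7, (0,6) g=5 f=9, (1,4) g=4 f=7, (1,6) g=4 f=9, (2,4) g=3 f=7, (2,6) g=3 f=9, (3,4) g=2 f=7, (4,4) g=1 f=7, (4,6) g=1 f=9, (5,5) g=1 f=9]; closed=[(0,5), (1,5), (2,5), (3,5), (4,5)]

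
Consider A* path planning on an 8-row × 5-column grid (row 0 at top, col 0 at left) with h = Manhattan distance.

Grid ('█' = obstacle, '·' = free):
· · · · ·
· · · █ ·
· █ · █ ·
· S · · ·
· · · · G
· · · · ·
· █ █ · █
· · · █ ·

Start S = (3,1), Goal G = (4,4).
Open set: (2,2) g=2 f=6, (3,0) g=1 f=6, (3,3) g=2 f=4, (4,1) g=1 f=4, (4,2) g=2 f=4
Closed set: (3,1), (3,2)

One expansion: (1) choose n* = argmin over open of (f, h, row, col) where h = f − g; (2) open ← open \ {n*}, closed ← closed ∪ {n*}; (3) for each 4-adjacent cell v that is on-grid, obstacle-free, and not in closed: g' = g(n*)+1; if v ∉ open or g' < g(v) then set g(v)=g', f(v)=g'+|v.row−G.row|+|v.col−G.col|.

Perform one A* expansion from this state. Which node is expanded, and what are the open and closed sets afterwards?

step 1: expand (3,3) (f=4, h=2) → closed; open now [(2,2) g=2 f=6, (3,0) g=1 f=6, (3,4) g=3 f=4, (4,1) g=1 f=4, (4,2) g=2 f=4, (4,3) g=3 f=4]

expanded=(3,3); open=[(2,2) g=2 f=6, (3,0) g=1 f=6, (3,4) g=3 f=4, (4,1) g=1 f=4, (4,2) g=2 f=4, (4,3) g=3 f=4]; closed=[(3,1), (3,2), (3,3)]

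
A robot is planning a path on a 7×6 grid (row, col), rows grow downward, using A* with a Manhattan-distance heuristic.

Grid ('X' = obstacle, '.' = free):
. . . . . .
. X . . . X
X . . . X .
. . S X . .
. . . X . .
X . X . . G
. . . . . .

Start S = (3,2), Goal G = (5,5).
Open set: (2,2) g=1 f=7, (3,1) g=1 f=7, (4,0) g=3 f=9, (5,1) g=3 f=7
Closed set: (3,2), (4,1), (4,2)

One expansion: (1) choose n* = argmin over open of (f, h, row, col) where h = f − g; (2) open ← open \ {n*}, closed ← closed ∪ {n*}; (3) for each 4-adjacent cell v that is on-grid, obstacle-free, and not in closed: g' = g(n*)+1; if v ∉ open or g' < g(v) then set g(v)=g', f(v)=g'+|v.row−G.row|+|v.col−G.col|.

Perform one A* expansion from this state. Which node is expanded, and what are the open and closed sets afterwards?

expanded=(5,1); open=[(2,2) g=1 f=7, (3,1) g=1 f=7, (4,0) g=3 f=9, (6,1) g=4 f=9]; closed=[(3,2), (4,1), (4,2), (5,1)]

step 1: expand (5,1) (f=7, h=4) → closed; open now [(2,2) g=1 f=7, (3,1) g=1 f=7, (4,0) g=3 f=9, (6,1) g=4 f=9]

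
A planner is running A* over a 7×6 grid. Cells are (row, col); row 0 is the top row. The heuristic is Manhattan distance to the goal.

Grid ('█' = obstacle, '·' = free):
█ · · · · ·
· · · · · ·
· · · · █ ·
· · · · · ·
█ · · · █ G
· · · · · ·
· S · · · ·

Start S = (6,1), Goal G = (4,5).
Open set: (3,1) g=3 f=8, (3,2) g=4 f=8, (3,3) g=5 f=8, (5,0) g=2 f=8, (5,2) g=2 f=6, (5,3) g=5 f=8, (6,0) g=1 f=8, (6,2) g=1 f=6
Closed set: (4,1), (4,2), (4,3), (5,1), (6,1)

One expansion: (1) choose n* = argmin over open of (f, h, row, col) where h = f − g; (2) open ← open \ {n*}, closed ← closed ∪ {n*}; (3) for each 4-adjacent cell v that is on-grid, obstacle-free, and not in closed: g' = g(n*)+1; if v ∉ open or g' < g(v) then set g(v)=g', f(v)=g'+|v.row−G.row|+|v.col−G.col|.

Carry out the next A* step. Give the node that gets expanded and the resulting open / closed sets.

expanded=(5,2); open=[(3,1) g=3 f=8, (3,2) g=4 f=8, (3,3) g=5 f=8, (5,0) g=2 f=8, (5,3) g=3 f=6, (6,0) g=1 f=8, (6,2) g=1 f=6]; closed=[(4,1), (4,2), (4,3), (5,1), (5,2), (6,1)]

step 1: expand (5,2) (f=6, h=4) → closed; open now [(3,1) g=3 f=8, (3,2) g=4 f=8, (3,3) g=5 f=8, (5,0) g=2 f=8, (5,3) g=3 f=6, (6,0) g=1 f=8, (6,2) g=1 f=6]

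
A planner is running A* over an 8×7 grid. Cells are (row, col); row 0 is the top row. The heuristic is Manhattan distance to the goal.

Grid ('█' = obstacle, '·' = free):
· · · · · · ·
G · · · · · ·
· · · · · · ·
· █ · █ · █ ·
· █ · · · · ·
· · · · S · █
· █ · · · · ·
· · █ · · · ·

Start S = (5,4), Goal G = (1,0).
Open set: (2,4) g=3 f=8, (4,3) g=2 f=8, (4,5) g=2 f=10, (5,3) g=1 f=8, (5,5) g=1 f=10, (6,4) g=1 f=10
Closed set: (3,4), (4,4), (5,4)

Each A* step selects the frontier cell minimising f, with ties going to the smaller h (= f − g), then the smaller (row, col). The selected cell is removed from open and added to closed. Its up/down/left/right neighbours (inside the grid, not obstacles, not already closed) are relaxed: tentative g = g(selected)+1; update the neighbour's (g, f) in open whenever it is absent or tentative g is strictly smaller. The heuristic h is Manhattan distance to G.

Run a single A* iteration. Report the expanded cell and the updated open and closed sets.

expanded=(2,4); open=[(1,4) g=4 f=8, (2,3) g=4 f=8, (2,5) g=4 f=10, (4,3) g=2 f=8, (4,5) g=2 f=10, (5,3) g=1 f=8, (5,5) g=1 f=10, (6,4) g=1 f=10]; closed=[(2,4), (3,4), (4,4), (5,4)]

step 1: expand (2,4) (f=8, h=5) → closed; open now [(1,4) g=4 f=8, (2,3) g=4 f=8, (2,5) g=4 f=10, (4,3) g=2 f=8, (4,5) g=2 f=10, (5,3) g=1 f=8, (5,5) g=1 f=10, (6,4) g=1 f=10]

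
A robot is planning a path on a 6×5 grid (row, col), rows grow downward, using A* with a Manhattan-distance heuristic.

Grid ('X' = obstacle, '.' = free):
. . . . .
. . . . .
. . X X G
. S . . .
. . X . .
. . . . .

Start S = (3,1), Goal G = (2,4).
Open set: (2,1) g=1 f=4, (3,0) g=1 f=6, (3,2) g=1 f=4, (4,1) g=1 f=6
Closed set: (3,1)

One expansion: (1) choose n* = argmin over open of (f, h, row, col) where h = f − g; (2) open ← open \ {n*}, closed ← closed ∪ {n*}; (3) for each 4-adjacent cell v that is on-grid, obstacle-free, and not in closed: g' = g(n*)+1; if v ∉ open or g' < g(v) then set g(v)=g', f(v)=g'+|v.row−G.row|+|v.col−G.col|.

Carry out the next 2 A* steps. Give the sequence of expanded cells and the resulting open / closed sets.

order=[(2,1) → (3,2)]; open=[(1,1) g=2 f=6, (2,0) g=2 f=6, (3,0) g=1 f=6, (3,3) g=2 f=4, (4,1) g=1 f=6]; closed=[(2,1), (3,1), (3,2)]

step 1: expand (2,1) (f=4, h=3) → closed; open now [(1,1) g=2 f=6, (2,0) g=2 f=6, (3,0) g=1 f=6, (3,2) g=1 f=4, (4,1) g=1 f=6]
step 2: expand (3,2) (f=4, h=3) → closed; open now [(1,1) g=2 f=6, (2,0) g=2 f=6, (3,0) g=1 f=6, (3,3) g=2 f=4, (4,1) g=1 f=6]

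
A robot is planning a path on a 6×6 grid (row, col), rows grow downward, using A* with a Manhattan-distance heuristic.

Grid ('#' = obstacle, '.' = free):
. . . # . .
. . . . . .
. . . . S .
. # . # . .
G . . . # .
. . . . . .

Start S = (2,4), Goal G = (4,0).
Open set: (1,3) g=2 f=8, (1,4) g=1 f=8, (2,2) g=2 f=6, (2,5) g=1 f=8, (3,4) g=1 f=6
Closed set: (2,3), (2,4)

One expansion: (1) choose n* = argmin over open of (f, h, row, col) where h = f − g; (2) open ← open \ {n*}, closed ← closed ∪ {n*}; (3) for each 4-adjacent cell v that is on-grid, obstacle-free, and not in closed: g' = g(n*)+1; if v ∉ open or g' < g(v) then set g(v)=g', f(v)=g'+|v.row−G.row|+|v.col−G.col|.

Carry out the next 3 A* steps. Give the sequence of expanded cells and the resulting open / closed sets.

order=[(2,2) → (2,1) → (2,0)]; open=[(1,0) g=5 f=8, (1,1) g=4 f=8, (1,2) g=3 f=8, (1,3) g=2 f=8, (1,4) g=1 f=8, (2,5) g=1 f=8, (3,0) g=5 f=6, (3,2) g=3 f=6, (3,4) g=1 f=6]; closed=[(2,0), (2,1), (2,2), (2,3), (2,4)]

step 1: expand (2,2) (f=6, h=4) → closed; open now [(1,2) g=3 f=8, (1,3) g=2 f=8, (1,4) g=1 f=8, (2,1) g=3 f=6, (2,5) g=1 f=8, (3,2) g=3 f=6, (3,4) g=1 f=6]
step 2: expand (2,1) (f=6, h=3) → closed; open now [(1,1) g=4 f=8, (1,2) g=3 f=8, (1,3) g=2 f=8, (1,4) g=1 f=8, (2,0) g=4 f=6, (2,5) g=1 f=8, (3,2) g=3 f=6, (3,4) g=1 f=6]
step 3: expand (2,0) (f=6, h=2) → closed; open now [(1,0) g=5 f=8, (1,1) g=4 f=8, (1,2) g=3 f=8, (1,3) g=2 f=8, (1,4) g=1 f=8, (2,5) g=1 f=8, (3,0) g=5 f=6, (3,2) g=3 f=6, (3,4) g=1 f=6]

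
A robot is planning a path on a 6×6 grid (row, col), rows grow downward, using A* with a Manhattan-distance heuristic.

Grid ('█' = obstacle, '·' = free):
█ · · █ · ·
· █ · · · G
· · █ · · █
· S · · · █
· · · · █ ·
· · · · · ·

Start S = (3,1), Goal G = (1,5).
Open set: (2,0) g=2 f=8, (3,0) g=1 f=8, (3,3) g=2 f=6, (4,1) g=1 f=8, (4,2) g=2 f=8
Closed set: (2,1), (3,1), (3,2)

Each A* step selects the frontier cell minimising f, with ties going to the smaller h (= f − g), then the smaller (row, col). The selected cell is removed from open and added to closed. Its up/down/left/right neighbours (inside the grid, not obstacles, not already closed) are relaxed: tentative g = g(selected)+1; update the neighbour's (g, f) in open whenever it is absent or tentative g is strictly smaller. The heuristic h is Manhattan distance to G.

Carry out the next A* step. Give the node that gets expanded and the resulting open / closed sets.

expanded=(3,3); open=[(2,0) g=2 f=8, (2,3) g=3 f=6, (3,0) g=1 f=8, (3,4) g=3 f=6, (4,1) g=1 f=8, (4,2) g=2 f=8, (4,3) g=3 f=8]; closed=[(2,1), (3,1), (3,2), (3,3)]

step 1: expand (3,3) (f=6, h=4) → closed; open now [(2,0) g=2 f=8, (2,3) g=3 f=6, (3,0) g=1 f=8, (3,4) g=3 f=6, (4,1) g=1 f=8, (4,2) g=2 f=8, (4,3) g=3 f=8]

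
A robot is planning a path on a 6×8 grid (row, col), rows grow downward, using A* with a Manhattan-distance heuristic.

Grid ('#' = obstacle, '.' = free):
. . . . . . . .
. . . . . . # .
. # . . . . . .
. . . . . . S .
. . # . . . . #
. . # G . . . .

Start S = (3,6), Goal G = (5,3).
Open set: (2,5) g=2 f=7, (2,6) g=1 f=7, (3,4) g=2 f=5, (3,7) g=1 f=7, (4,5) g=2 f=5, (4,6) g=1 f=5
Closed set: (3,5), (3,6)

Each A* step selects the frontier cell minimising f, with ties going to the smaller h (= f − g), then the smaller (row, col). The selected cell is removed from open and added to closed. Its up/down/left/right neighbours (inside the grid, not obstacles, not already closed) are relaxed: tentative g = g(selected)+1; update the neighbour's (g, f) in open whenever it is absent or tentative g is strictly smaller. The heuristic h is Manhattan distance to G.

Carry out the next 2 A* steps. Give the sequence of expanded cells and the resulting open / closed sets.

step 1: expand (3,4) (f=5, h=3) → closed; open now [(2,4) g=3 f=7, (2,5) g=2 f=7, (2,6) g=1 f=7, (3,3) g=3 f=5, (3,7) g=1 f=7, (4,4) g=3 f=5, (4,5) g=2 f=5, (4,6) g=1 f=5]
step 2: expand (3,3) (f=5, h=2) → closed; open now [(2,3) g=4 f=7, (2,4) g=3 f=7, (2,5) g=2 f=7, (2,6) g=1 f=7, (3,2) g=4 f=7, (3,7) g=1 f=7, (4,3) g=4 f=5, (4,4) g=3 f=5, (4,5) g=2 f=5, (4,6) g=1 f=5]

order=[(3,4) → (3,3)]; open=[(2,3) g=4 f=7, (2,4) g=3 f=7, (2,5) g=2 f=7, (2,6) g=1 f=7, (3,2) g=4 f=7, (3,7) g=1 f=7, (4,3) g=4 f=5, (4,4) g=3 f=5, (4,5) g=2 f=5, (4,6) g=1 f=5]; closed=[(3,3), (3,4), (3,5), (3,6)]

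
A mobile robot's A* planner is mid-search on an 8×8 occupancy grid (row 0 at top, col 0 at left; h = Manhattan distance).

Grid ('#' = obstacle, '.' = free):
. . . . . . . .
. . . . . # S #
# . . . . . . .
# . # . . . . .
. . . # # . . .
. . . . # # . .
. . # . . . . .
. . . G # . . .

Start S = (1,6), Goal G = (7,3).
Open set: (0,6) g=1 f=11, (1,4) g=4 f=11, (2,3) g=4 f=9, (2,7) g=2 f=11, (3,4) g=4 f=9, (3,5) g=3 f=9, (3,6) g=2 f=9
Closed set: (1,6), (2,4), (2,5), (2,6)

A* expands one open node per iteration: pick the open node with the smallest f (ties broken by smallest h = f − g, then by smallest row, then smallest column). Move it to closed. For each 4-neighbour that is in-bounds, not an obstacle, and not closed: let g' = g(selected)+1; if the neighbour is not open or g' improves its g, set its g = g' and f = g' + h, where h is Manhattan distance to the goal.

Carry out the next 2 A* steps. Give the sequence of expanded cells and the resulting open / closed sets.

step 1: expand (2,3) (f=9, h=5) → closed; open now [(0,6) g=1 f=11, (1,3) g=5 f=11, (1,4) g=4 f=11, (2,2) g=5 f=11, (2,7) g=2 f=11, (3,3) g=5 f=9, (3,4) g=4 f=9, (3,5) g=3 f=9, (3,6) g=2 f=9]
step 2: expand (3,3) (f=9, h=4) → closed; open now [(0,6) g=1 f=11, (1,3) g=5 f=11, (1,4) g=4 f=11, (2,2) g=5 f=11, (2,7) g=2 f=11, (3,4) g=4 f=9, (3,5) g=3 f=9, (3,6) g=2 f=9]

order=[(2,3) → (3,3)]; open=[(0,6) g=1 f=11, (1,3) g=5 f=11, (1,4) g=4 f=11, (2,2) g=5 f=11, (2,7) g=2 f=11, (3,4) g=4 f=9, (3,5) g=3 f=9, (3,6) g=2 f=9]; closed=[(1,6), (2,3), (2,4), (2,5), (2,6), (3,3)]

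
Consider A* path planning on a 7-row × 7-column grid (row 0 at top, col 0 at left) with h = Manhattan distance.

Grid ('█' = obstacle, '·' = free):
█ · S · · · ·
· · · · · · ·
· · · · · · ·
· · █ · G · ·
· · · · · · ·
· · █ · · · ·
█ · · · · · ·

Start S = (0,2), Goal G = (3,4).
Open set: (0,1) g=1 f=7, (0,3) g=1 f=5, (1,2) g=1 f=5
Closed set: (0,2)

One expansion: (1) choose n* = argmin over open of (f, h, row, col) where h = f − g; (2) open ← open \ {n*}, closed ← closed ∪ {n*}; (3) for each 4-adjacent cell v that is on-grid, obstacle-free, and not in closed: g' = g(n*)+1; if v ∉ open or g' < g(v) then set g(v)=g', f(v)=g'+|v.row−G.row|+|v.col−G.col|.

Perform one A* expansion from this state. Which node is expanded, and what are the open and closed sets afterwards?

expanded=(0,3); open=[(0,1) g=1 f=7, (0,4) g=2 f=5, (1,2) g=1 f=5, (1,3) g=2 f=5]; closed=[(0,2), (0,3)]

step 1: expand (0,3) (f=5, h=4) → closed; open now [(0,1) g=1 f=7, (0,4) g=2 f=5, (1,2) g=1 f=5, (1,3) g=2 f=5]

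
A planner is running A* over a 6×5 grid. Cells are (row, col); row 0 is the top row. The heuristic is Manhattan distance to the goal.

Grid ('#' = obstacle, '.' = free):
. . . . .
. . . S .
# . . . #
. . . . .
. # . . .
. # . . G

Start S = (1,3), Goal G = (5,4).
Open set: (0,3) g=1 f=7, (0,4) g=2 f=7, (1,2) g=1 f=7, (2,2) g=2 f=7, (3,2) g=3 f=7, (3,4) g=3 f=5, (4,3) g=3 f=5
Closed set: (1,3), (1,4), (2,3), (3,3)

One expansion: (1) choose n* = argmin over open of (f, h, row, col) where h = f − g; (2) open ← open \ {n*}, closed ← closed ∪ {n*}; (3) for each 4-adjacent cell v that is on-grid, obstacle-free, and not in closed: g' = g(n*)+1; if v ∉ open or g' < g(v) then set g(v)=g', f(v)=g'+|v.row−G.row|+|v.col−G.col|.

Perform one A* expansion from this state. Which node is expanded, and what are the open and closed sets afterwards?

step 1: expand (3,4) (f=5, h=2) → closed; open now [(0,3) g=1 f=7, (0,4) g=2 f=7, (1,2) g=1 f=7, (2,2) g=2 f=7, (3,2) g=3 f=7, (4,3) g=3 f=5, (4,4) g=4 f=5]

expanded=(3,4); open=[(0,3) g=1 f=7, (0,4) g=2 f=7, (1,2) g=1 f=7, (2,2) g=2 f=7, (3,2) g=3 f=7, (4,3) g=3 f=5, (4,4) g=4 f=5]; closed=[(1,3), (1,4), (2,3), (3,3), (3,4)]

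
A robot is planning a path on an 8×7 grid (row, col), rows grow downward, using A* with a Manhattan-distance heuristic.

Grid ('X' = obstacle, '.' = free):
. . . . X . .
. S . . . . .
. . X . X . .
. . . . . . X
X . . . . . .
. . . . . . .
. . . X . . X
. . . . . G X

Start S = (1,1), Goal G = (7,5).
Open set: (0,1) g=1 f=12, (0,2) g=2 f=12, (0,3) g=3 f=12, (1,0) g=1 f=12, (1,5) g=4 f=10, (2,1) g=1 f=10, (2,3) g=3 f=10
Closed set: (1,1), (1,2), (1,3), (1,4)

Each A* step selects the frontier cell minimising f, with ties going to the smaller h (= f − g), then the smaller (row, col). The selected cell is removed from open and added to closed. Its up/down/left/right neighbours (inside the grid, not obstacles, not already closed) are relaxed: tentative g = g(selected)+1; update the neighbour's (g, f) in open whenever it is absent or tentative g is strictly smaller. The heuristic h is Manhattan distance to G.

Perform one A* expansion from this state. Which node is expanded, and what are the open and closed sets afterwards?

step 1: expand (1,5) (f=10, h=6) → closed; open now [(0,1) g=1 f=12, (0,2) g=2 f=12, (0,3) g=3 f=12, (0,5) g=5 f=12, (1,0) g=1 f=12, (1,6) g=5 f=12, (2,1) g=1 f=10, (2,3) g=3 f=10, (2,5) g=5 f=10]

expanded=(1,5); open=[(0,1) g=1 f=12, (0,2) g=2 f=12, (0,3) g=3 f=12, (0,5) g=5 f=12, (1,0) g=1 f=12, (1,6) g=5 f=12, (2,1) g=1 f=10, (2,3) g=3 f=10, (2,5) g=5 f=10]; closed=[(1,1), (1,2), (1,3), (1,4), (1,5)]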